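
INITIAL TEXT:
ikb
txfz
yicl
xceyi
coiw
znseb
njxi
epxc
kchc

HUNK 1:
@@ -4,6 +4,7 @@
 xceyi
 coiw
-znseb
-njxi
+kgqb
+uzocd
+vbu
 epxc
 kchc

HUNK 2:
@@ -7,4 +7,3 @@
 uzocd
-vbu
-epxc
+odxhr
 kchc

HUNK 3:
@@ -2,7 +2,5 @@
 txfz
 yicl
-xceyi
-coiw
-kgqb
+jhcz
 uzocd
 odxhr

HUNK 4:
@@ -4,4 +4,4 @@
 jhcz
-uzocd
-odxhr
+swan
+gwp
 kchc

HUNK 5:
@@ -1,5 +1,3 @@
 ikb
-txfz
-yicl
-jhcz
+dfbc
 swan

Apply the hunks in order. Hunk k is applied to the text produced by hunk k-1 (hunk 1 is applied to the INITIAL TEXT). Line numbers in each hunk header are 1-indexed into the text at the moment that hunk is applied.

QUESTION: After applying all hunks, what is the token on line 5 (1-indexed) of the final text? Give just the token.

Answer: kchc

Derivation:
Hunk 1: at line 4 remove [znseb,njxi] add [kgqb,uzocd,vbu] -> 10 lines: ikb txfz yicl xceyi coiw kgqb uzocd vbu epxc kchc
Hunk 2: at line 7 remove [vbu,epxc] add [odxhr] -> 9 lines: ikb txfz yicl xceyi coiw kgqb uzocd odxhr kchc
Hunk 3: at line 2 remove [xceyi,coiw,kgqb] add [jhcz] -> 7 lines: ikb txfz yicl jhcz uzocd odxhr kchc
Hunk 4: at line 4 remove [uzocd,odxhr] add [swan,gwp] -> 7 lines: ikb txfz yicl jhcz swan gwp kchc
Hunk 5: at line 1 remove [txfz,yicl,jhcz] add [dfbc] -> 5 lines: ikb dfbc swan gwp kchc
Final line 5: kchc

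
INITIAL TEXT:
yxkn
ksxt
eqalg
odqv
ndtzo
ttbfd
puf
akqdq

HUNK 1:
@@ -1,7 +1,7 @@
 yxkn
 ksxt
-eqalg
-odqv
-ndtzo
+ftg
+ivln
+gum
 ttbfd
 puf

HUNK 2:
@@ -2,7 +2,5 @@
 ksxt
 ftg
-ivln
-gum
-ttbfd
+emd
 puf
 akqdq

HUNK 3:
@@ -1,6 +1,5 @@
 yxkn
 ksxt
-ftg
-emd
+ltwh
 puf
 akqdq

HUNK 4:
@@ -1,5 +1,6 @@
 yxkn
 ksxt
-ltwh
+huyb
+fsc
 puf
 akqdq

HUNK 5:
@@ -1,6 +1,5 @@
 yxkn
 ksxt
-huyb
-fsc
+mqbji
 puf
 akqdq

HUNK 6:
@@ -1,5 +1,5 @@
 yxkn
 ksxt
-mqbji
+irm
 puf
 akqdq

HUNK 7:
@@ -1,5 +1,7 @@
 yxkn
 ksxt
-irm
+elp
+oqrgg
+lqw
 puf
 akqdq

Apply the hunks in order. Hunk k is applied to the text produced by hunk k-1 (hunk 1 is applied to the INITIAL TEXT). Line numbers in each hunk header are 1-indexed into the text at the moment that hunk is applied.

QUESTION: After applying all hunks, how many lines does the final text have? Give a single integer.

Hunk 1: at line 1 remove [eqalg,odqv,ndtzo] add [ftg,ivln,gum] -> 8 lines: yxkn ksxt ftg ivln gum ttbfd puf akqdq
Hunk 2: at line 2 remove [ivln,gum,ttbfd] add [emd] -> 6 lines: yxkn ksxt ftg emd puf akqdq
Hunk 3: at line 1 remove [ftg,emd] add [ltwh] -> 5 lines: yxkn ksxt ltwh puf akqdq
Hunk 4: at line 1 remove [ltwh] add [huyb,fsc] -> 6 lines: yxkn ksxt huyb fsc puf akqdq
Hunk 5: at line 1 remove [huyb,fsc] add [mqbji] -> 5 lines: yxkn ksxt mqbji puf akqdq
Hunk 6: at line 1 remove [mqbji] add [irm] -> 5 lines: yxkn ksxt irm puf akqdq
Hunk 7: at line 1 remove [irm] add [elp,oqrgg,lqw] -> 7 lines: yxkn ksxt elp oqrgg lqw puf akqdq
Final line count: 7

Answer: 7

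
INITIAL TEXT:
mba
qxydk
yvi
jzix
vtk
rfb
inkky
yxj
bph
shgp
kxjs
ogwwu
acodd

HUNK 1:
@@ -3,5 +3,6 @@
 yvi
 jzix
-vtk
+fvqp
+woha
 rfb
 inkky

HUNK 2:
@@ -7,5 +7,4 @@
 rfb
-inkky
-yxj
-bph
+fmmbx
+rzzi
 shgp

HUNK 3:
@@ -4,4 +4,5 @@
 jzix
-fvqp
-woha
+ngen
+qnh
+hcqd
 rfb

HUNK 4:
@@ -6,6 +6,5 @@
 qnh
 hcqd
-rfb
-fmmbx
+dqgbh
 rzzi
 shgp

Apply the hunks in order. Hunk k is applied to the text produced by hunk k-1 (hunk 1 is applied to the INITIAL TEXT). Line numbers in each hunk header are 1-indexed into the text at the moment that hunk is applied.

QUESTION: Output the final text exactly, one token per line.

Answer: mba
qxydk
yvi
jzix
ngen
qnh
hcqd
dqgbh
rzzi
shgp
kxjs
ogwwu
acodd

Derivation:
Hunk 1: at line 3 remove [vtk] add [fvqp,woha] -> 14 lines: mba qxydk yvi jzix fvqp woha rfb inkky yxj bph shgp kxjs ogwwu acodd
Hunk 2: at line 7 remove [inkky,yxj,bph] add [fmmbx,rzzi] -> 13 lines: mba qxydk yvi jzix fvqp woha rfb fmmbx rzzi shgp kxjs ogwwu acodd
Hunk 3: at line 4 remove [fvqp,woha] add [ngen,qnh,hcqd] -> 14 lines: mba qxydk yvi jzix ngen qnh hcqd rfb fmmbx rzzi shgp kxjs ogwwu acodd
Hunk 4: at line 6 remove [rfb,fmmbx] add [dqgbh] -> 13 lines: mba qxydk yvi jzix ngen qnh hcqd dqgbh rzzi shgp kxjs ogwwu acodd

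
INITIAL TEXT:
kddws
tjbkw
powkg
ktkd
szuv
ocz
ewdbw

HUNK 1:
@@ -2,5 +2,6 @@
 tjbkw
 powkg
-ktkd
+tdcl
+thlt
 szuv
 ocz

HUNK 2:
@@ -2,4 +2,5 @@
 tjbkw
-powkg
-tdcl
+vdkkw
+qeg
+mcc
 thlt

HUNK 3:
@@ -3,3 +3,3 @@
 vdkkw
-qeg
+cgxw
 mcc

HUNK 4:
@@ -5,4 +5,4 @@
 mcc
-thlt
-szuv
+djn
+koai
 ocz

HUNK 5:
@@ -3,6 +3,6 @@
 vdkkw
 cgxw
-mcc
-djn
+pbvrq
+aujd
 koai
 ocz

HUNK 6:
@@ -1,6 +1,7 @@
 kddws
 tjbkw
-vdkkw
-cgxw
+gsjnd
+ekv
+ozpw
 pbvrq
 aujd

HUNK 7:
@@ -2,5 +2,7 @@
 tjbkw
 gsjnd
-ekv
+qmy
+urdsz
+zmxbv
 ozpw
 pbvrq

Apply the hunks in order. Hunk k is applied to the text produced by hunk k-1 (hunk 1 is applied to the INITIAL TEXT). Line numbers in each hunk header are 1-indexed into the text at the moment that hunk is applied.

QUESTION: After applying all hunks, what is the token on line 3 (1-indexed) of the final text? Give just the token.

Hunk 1: at line 2 remove [ktkd] add [tdcl,thlt] -> 8 lines: kddws tjbkw powkg tdcl thlt szuv ocz ewdbw
Hunk 2: at line 2 remove [powkg,tdcl] add [vdkkw,qeg,mcc] -> 9 lines: kddws tjbkw vdkkw qeg mcc thlt szuv ocz ewdbw
Hunk 3: at line 3 remove [qeg] add [cgxw] -> 9 lines: kddws tjbkw vdkkw cgxw mcc thlt szuv ocz ewdbw
Hunk 4: at line 5 remove [thlt,szuv] add [djn,koai] -> 9 lines: kddws tjbkw vdkkw cgxw mcc djn koai ocz ewdbw
Hunk 5: at line 3 remove [mcc,djn] add [pbvrq,aujd] -> 9 lines: kddws tjbkw vdkkw cgxw pbvrq aujd koai ocz ewdbw
Hunk 6: at line 1 remove [vdkkw,cgxw] add [gsjnd,ekv,ozpw] -> 10 lines: kddws tjbkw gsjnd ekv ozpw pbvrq aujd koai ocz ewdbw
Hunk 7: at line 2 remove [ekv] add [qmy,urdsz,zmxbv] -> 12 lines: kddws tjbkw gsjnd qmy urdsz zmxbv ozpw pbvrq aujd koai ocz ewdbw
Final line 3: gsjnd

Answer: gsjnd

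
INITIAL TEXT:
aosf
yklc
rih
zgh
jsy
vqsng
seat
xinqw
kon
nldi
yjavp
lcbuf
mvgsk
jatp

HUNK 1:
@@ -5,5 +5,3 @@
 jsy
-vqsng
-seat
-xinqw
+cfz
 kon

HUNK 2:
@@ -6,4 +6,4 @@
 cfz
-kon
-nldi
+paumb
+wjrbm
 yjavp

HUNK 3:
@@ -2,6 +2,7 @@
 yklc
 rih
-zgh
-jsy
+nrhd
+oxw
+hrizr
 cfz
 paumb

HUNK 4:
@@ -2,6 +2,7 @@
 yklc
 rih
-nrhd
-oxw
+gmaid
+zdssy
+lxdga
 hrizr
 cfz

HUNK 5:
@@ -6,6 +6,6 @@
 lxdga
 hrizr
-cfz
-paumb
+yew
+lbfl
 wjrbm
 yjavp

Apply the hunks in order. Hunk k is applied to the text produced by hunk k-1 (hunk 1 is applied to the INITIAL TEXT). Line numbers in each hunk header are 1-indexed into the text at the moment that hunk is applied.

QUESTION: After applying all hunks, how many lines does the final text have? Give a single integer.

Answer: 14

Derivation:
Hunk 1: at line 5 remove [vqsng,seat,xinqw] add [cfz] -> 12 lines: aosf yklc rih zgh jsy cfz kon nldi yjavp lcbuf mvgsk jatp
Hunk 2: at line 6 remove [kon,nldi] add [paumb,wjrbm] -> 12 lines: aosf yklc rih zgh jsy cfz paumb wjrbm yjavp lcbuf mvgsk jatp
Hunk 3: at line 2 remove [zgh,jsy] add [nrhd,oxw,hrizr] -> 13 lines: aosf yklc rih nrhd oxw hrizr cfz paumb wjrbm yjavp lcbuf mvgsk jatp
Hunk 4: at line 2 remove [nrhd,oxw] add [gmaid,zdssy,lxdga] -> 14 lines: aosf yklc rih gmaid zdssy lxdga hrizr cfz paumb wjrbm yjavp lcbuf mvgsk jatp
Hunk 5: at line 6 remove [cfz,paumb] add [yew,lbfl] -> 14 lines: aosf yklc rih gmaid zdssy lxdga hrizr yew lbfl wjrbm yjavp lcbuf mvgsk jatp
Final line count: 14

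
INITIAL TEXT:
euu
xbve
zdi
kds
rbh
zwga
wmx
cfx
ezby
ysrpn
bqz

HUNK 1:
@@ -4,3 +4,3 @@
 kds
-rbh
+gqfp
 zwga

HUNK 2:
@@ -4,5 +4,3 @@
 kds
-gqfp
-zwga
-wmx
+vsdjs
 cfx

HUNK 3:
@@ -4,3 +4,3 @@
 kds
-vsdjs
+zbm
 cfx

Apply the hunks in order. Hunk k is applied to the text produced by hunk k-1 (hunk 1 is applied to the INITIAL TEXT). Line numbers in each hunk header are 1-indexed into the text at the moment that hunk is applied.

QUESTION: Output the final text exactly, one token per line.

Hunk 1: at line 4 remove [rbh] add [gqfp] -> 11 lines: euu xbve zdi kds gqfp zwga wmx cfx ezby ysrpn bqz
Hunk 2: at line 4 remove [gqfp,zwga,wmx] add [vsdjs] -> 9 lines: euu xbve zdi kds vsdjs cfx ezby ysrpn bqz
Hunk 3: at line 4 remove [vsdjs] add [zbm] -> 9 lines: euu xbve zdi kds zbm cfx ezby ysrpn bqz

Answer: euu
xbve
zdi
kds
zbm
cfx
ezby
ysrpn
bqz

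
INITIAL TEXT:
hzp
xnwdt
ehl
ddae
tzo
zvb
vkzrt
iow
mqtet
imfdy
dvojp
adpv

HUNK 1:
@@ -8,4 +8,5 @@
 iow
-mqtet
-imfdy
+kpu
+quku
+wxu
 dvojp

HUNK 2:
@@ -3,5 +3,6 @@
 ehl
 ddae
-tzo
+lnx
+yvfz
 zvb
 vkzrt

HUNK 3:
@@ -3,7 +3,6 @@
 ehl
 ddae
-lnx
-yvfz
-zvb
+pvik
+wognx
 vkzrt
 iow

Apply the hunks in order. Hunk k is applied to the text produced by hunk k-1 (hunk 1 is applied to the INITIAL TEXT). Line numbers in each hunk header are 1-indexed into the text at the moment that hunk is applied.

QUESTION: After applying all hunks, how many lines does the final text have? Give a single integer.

Answer: 13

Derivation:
Hunk 1: at line 8 remove [mqtet,imfdy] add [kpu,quku,wxu] -> 13 lines: hzp xnwdt ehl ddae tzo zvb vkzrt iow kpu quku wxu dvojp adpv
Hunk 2: at line 3 remove [tzo] add [lnx,yvfz] -> 14 lines: hzp xnwdt ehl ddae lnx yvfz zvb vkzrt iow kpu quku wxu dvojp adpv
Hunk 3: at line 3 remove [lnx,yvfz,zvb] add [pvik,wognx] -> 13 lines: hzp xnwdt ehl ddae pvik wognx vkzrt iow kpu quku wxu dvojp adpv
Final line count: 13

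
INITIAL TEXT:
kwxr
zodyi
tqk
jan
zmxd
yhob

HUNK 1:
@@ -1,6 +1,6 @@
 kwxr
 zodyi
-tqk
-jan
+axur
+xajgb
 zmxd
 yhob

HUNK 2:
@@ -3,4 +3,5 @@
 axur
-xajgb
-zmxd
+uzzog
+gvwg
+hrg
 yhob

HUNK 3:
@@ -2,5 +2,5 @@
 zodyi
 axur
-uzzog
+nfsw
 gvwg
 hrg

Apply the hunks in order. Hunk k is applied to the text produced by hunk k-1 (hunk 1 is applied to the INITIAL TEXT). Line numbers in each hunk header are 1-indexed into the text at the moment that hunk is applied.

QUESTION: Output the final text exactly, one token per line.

Hunk 1: at line 1 remove [tqk,jan] add [axur,xajgb] -> 6 lines: kwxr zodyi axur xajgb zmxd yhob
Hunk 2: at line 3 remove [xajgb,zmxd] add [uzzog,gvwg,hrg] -> 7 lines: kwxr zodyi axur uzzog gvwg hrg yhob
Hunk 3: at line 2 remove [uzzog] add [nfsw] -> 7 lines: kwxr zodyi axur nfsw gvwg hrg yhob

Answer: kwxr
zodyi
axur
nfsw
gvwg
hrg
yhob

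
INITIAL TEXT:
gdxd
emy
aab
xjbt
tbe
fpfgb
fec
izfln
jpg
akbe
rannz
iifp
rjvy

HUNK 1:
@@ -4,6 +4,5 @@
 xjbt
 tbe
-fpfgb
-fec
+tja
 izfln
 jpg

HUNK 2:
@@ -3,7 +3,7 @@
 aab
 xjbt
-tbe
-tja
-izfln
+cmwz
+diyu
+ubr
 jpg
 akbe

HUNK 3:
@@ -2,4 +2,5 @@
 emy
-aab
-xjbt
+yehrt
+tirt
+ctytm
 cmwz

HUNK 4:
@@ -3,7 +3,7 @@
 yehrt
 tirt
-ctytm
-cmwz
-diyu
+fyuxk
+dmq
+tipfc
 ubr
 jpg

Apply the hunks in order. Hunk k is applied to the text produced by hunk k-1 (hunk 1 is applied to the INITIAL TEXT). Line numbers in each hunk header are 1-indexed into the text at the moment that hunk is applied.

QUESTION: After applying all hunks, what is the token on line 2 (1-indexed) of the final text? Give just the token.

Answer: emy

Derivation:
Hunk 1: at line 4 remove [fpfgb,fec] add [tja] -> 12 lines: gdxd emy aab xjbt tbe tja izfln jpg akbe rannz iifp rjvy
Hunk 2: at line 3 remove [tbe,tja,izfln] add [cmwz,diyu,ubr] -> 12 lines: gdxd emy aab xjbt cmwz diyu ubr jpg akbe rannz iifp rjvy
Hunk 3: at line 2 remove [aab,xjbt] add [yehrt,tirt,ctytm] -> 13 lines: gdxd emy yehrt tirt ctytm cmwz diyu ubr jpg akbe rannz iifp rjvy
Hunk 4: at line 3 remove [ctytm,cmwz,diyu] add [fyuxk,dmq,tipfc] -> 13 lines: gdxd emy yehrt tirt fyuxk dmq tipfc ubr jpg akbe rannz iifp rjvy
Final line 2: emy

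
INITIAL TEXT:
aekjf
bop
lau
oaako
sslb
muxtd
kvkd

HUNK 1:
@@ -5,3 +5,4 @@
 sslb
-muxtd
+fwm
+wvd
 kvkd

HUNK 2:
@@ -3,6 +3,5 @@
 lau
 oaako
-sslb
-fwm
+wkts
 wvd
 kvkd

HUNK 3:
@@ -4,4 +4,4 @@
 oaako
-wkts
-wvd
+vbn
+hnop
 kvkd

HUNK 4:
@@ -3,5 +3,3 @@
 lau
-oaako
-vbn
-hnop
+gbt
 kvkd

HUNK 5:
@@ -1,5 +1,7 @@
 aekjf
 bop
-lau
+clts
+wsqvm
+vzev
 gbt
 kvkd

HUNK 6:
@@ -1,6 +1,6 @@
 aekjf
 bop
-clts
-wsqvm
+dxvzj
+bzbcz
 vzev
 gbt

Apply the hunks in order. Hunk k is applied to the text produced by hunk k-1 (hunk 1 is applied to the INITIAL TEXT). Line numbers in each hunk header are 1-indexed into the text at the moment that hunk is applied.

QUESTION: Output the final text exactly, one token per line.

Hunk 1: at line 5 remove [muxtd] add [fwm,wvd] -> 8 lines: aekjf bop lau oaako sslb fwm wvd kvkd
Hunk 2: at line 3 remove [sslb,fwm] add [wkts] -> 7 lines: aekjf bop lau oaako wkts wvd kvkd
Hunk 3: at line 4 remove [wkts,wvd] add [vbn,hnop] -> 7 lines: aekjf bop lau oaako vbn hnop kvkd
Hunk 4: at line 3 remove [oaako,vbn,hnop] add [gbt] -> 5 lines: aekjf bop lau gbt kvkd
Hunk 5: at line 1 remove [lau] add [clts,wsqvm,vzev] -> 7 lines: aekjf bop clts wsqvm vzev gbt kvkd
Hunk 6: at line 1 remove [clts,wsqvm] add [dxvzj,bzbcz] -> 7 lines: aekjf bop dxvzj bzbcz vzev gbt kvkd

Answer: aekjf
bop
dxvzj
bzbcz
vzev
gbt
kvkd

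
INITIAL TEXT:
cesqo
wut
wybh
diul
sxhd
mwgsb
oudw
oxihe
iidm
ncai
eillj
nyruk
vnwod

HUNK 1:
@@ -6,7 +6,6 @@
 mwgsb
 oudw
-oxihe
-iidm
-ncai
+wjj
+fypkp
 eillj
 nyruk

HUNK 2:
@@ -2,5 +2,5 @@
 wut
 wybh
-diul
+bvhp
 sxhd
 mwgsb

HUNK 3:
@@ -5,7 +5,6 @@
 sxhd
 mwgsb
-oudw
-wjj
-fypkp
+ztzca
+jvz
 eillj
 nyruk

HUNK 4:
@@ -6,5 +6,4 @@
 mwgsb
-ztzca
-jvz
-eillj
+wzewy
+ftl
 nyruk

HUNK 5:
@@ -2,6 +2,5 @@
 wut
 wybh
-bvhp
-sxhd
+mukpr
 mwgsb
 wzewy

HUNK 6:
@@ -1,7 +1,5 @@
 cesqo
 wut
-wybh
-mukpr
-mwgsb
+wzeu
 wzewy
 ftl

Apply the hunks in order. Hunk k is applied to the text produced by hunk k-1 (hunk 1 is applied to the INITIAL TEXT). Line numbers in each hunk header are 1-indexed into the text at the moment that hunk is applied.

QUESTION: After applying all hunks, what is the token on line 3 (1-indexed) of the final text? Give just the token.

Answer: wzeu

Derivation:
Hunk 1: at line 6 remove [oxihe,iidm,ncai] add [wjj,fypkp] -> 12 lines: cesqo wut wybh diul sxhd mwgsb oudw wjj fypkp eillj nyruk vnwod
Hunk 2: at line 2 remove [diul] add [bvhp] -> 12 lines: cesqo wut wybh bvhp sxhd mwgsb oudw wjj fypkp eillj nyruk vnwod
Hunk 3: at line 5 remove [oudw,wjj,fypkp] add [ztzca,jvz] -> 11 lines: cesqo wut wybh bvhp sxhd mwgsb ztzca jvz eillj nyruk vnwod
Hunk 4: at line 6 remove [ztzca,jvz,eillj] add [wzewy,ftl] -> 10 lines: cesqo wut wybh bvhp sxhd mwgsb wzewy ftl nyruk vnwod
Hunk 5: at line 2 remove [bvhp,sxhd] add [mukpr] -> 9 lines: cesqo wut wybh mukpr mwgsb wzewy ftl nyruk vnwod
Hunk 6: at line 1 remove [wybh,mukpr,mwgsb] add [wzeu] -> 7 lines: cesqo wut wzeu wzewy ftl nyruk vnwod
Final line 3: wzeu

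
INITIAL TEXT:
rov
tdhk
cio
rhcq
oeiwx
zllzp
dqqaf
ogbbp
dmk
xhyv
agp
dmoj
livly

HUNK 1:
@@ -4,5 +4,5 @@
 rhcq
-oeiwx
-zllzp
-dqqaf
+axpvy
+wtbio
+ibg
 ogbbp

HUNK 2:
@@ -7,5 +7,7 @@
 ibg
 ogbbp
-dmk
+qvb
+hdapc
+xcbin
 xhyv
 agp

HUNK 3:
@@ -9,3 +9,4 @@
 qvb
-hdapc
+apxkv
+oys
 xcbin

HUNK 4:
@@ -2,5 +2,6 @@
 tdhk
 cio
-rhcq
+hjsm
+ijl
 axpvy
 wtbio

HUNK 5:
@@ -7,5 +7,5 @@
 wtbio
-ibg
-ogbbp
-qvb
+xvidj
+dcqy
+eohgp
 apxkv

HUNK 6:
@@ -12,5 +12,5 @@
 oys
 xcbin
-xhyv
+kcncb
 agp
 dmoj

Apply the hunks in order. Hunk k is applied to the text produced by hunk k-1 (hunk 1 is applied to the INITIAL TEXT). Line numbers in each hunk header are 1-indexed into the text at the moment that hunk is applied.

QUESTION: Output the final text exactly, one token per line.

Answer: rov
tdhk
cio
hjsm
ijl
axpvy
wtbio
xvidj
dcqy
eohgp
apxkv
oys
xcbin
kcncb
agp
dmoj
livly

Derivation:
Hunk 1: at line 4 remove [oeiwx,zllzp,dqqaf] add [axpvy,wtbio,ibg] -> 13 lines: rov tdhk cio rhcq axpvy wtbio ibg ogbbp dmk xhyv agp dmoj livly
Hunk 2: at line 7 remove [dmk] add [qvb,hdapc,xcbin] -> 15 lines: rov tdhk cio rhcq axpvy wtbio ibg ogbbp qvb hdapc xcbin xhyv agp dmoj livly
Hunk 3: at line 9 remove [hdapc] add [apxkv,oys] -> 16 lines: rov tdhk cio rhcq axpvy wtbio ibg ogbbp qvb apxkv oys xcbin xhyv agp dmoj livly
Hunk 4: at line 2 remove [rhcq] add [hjsm,ijl] -> 17 lines: rov tdhk cio hjsm ijl axpvy wtbio ibg ogbbp qvb apxkv oys xcbin xhyv agp dmoj livly
Hunk 5: at line 7 remove [ibg,ogbbp,qvb] add [xvidj,dcqy,eohgp] -> 17 lines: rov tdhk cio hjsm ijl axpvy wtbio xvidj dcqy eohgp apxkv oys xcbin xhyv agp dmoj livly
Hunk 6: at line 12 remove [xhyv] add [kcncb] -> 17 lines: rov tdhk cio hjsm ijl axpvy wtbio xvidj dcqy eohgp apxkv oys xcbin kcncb agp dmoj livly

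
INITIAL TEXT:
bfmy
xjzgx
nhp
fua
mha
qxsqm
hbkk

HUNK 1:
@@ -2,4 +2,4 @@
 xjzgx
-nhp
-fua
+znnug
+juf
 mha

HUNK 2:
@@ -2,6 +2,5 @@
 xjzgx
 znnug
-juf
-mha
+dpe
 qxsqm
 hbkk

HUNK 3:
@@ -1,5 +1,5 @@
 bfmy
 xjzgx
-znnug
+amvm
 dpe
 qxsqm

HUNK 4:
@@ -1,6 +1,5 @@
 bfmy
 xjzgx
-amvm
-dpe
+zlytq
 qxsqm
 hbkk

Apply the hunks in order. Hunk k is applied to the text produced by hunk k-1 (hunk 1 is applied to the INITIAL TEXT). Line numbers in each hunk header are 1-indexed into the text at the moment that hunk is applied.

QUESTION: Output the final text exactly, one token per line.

Answer: bfmy
xjzgx
zlytq
qxsqm
hbkk

Derivation:
Hunk 1: at line 2 remove [nhp,fua] add [znnug,juf] -> 7 lines: bfmy xjzgx znnug juf mha qxsqm hbkk
Hunk 2: at line 2 remove [juf,mha] add [dpe] -> 6 lines: bfmy xjzgx znnug dpe qxsqm hbkk
Hunk 3: at line 1 remove [znnug] add [amvm] -> 6 lines: bfmy xjzgx amvm dpe qxsqm hbkk
Hunk 4: at line 1 remove [amvm,dpe] add [zlytq] -> 5 lines: bfmy xjzgx zlytq qxsqm hbkk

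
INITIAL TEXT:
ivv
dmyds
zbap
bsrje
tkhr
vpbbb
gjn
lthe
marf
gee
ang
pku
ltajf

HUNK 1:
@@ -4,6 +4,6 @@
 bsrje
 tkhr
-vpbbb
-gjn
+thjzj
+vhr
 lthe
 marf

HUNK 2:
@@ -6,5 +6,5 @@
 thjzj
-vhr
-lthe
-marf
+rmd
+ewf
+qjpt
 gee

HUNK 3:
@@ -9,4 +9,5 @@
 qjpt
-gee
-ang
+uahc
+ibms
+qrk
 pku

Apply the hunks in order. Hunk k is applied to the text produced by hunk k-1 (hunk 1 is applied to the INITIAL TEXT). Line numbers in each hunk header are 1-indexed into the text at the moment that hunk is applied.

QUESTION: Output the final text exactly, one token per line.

Answer: ivv
dmyds
zbap
bsrje
tkhr
thjzj
rmd
ewf
qjpt
uahc
ibms
qrk
pku
ltajf

Derivation:
Hunk 1: at line 4 remove [vpbbb,gjn] add [thjzj,vhr] -> 13 lines: ivv dmyds zbap bsrje tkhr thjzj vhr lthe marf gee ang pku ltajf
Hunk 2: at line 6 remove [vhr,lthe,marf] add [rmd,ewf,qjpt] -> 13 lines: ivv dmyds zbap bsrje tkhr thjzj rmd ewf qjpt gee ang pku ltajf
Hunk 3: at line 9 remove [gee,ang] add [uahc,ibms,qrk] -> 14 lines: ivv dmyds zbap bsrje tkhr thjzj rmd ewf qjpt uahc ibms qrk pku ltajf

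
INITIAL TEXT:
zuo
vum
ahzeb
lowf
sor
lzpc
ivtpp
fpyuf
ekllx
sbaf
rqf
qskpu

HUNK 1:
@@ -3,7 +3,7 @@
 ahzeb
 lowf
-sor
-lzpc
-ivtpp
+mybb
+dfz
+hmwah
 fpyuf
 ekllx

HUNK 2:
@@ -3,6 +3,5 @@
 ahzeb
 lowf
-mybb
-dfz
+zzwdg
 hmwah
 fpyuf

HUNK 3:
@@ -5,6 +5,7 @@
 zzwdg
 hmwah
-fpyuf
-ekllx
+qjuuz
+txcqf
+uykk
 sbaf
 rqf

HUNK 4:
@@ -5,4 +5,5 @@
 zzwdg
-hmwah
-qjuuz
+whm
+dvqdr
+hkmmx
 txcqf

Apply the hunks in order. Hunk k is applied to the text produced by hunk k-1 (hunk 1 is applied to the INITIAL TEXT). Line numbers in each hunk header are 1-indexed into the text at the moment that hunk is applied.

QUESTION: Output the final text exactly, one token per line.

Answer: zuo
vum
ahzeb
lowf
zzwdg
whm
dvqdr
hkmmx
txcqf
uykk
sbaf
rqf
qskpu

Derivation:
Hunk 1: at line 3 remove [sor,lzpc,ivtpp] add [mybb,dfz,hmwah] -> 12 lines: zuo vum ahzeb lowf mybb dfz hmwah fpyuf ekllx sbaf rqf qskpu
Hunk 2: at line 3 remove [mybb,dfz] add [zzwdg] -> 11 lines: zuo vum ahzeb lowf zzwdg hmwah fpyuf ekllx sbaf rqf qskpu
Hunk 3: at line 5 remove [fpyuf,ekllx] add [qjuuz,txcqf,uykk] -> 12 lines: zuo vum ahzeb lowf zzwdg hmwah qjuuz txcqf uykk sbaf rqf qskpu
Hunk 4: at line 5 remove [hmwah,qjuuz] add [whm,dvqdr,hkmmx] -> 13 lines: zuo vum ahzeb lowf zzwdg whm dvqdr hkmmx txcqf uykk sbaf rqf qskpu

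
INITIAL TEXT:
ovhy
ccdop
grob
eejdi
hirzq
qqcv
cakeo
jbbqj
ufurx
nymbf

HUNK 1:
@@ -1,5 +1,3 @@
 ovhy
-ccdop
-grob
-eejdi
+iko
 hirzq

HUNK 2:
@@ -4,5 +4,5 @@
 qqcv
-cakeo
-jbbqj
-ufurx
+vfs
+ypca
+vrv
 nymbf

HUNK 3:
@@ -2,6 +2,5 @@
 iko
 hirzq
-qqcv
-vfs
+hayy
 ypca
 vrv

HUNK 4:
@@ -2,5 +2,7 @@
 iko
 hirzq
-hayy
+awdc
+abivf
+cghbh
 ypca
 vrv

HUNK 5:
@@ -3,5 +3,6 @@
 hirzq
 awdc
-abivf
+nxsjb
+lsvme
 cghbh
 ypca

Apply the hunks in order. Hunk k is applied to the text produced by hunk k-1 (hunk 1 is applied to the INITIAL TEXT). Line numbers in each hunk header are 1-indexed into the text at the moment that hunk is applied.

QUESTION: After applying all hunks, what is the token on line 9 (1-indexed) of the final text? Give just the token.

Answer: vrv

Derivation:
Hunk 1: at line 1 remove [ccdop,grob,eejdi] add [iko] -> 8 lines: ovhy iko hirzq qqcv cakeo jbbqj ufurx nymbf
Hunk 2: at line 4 remove [cakeo,jbbqj,ufurx] add [vfs,ypca,vrv] -> 8 lines: ovhy iko hirzq qqcv vfs ypca vrv nymbf
Hunk 3: at line 2 remove [qqcv,vfs] add [hayy] -> 7 lines: ovhy iko hirzq hayy ypca vrv nymbf
Hunk 4: at line 2 remove [hayy] add [awdc,abivf,cghbh] -> 9 lines: ovhy iko hirzq awdc abivf cghbh ypca vrv nymbf
Hunk 5: at line 3 remove [abivf] add [nxsjb,lsvme] -> 10 lines: ovhy iko hirzq awdc nxsjb lsvme cghbh ypca vrv nymbf
Final line 9: vrv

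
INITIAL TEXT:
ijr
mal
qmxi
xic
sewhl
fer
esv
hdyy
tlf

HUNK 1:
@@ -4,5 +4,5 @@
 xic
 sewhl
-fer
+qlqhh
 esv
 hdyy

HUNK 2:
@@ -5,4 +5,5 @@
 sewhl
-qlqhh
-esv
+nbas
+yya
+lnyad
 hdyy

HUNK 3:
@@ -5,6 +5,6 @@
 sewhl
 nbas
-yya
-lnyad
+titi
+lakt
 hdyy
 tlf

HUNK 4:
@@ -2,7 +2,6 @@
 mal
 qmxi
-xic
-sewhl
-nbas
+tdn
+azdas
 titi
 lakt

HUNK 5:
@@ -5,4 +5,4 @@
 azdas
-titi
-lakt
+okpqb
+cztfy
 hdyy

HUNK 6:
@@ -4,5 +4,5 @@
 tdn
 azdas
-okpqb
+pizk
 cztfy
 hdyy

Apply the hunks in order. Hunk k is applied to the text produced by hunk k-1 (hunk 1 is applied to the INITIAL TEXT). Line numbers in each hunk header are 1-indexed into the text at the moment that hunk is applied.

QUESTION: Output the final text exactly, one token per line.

Answer: ijr
mal
qmxi
tdn
azdas
pizk
cztfy
hdyy
tlf

Derivation:
Hunk 1: at line 4 remove [fer] add [qlqhh] -> 9 lines: ijr mal qmxi xic sewhl qlqhh esv hdyy tlf
Hunk 2: at line 5 remove [qlqhh,esv] add [nbas,yya,lnyad] -> 10 lines: ijr mal qmxi xic sewhl nbas yya lnyad hdyy tlf
Hunk 3: at line 5 remove [yya,lnyad] add [titi,lakt] -> 10 lines: ijr mal qmxi xic sewhl nbas titi lakt hdyy tlf
Hunk 4: at line 2 remove [xic,sewhl,nbas] add [tdn,azdas] -> 9 lines: ijr mal qmxi tdn azdas titi lakt hdyy tlf
Hunk 5: at line 5 remove [titi,lakt] add [okpqb,cztfy] -> 9 lines: ijr mal qmxi tdn azdas okpqb cztfy hdyy tlf
Hunk 6: at line 4 remove [okpqb] add [pizk] -> 9 lines: ijr mal qmxi tdn azdas pizk cztfy hdyy tlf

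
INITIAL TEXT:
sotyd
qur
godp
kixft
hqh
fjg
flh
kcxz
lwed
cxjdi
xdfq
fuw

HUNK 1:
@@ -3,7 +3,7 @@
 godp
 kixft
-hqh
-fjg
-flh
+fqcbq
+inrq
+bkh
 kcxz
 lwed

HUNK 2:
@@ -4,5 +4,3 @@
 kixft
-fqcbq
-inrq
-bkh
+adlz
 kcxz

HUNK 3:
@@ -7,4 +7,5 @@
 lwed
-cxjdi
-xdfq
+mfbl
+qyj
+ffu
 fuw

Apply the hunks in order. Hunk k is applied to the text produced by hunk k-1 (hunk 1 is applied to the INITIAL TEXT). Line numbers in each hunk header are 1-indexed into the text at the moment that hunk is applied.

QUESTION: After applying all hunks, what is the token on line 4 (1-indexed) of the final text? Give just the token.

Answer: kixft

Derivation:
Hunk 1: at line 3 remove [hqh,fjg,flh] add [fqcbq,inrq,bkh] -> 12 lines: sotyd qur godp kixft fqcbq inrq bkh kcxz lwed cxjdi xdfq fuw
Hunk 2: at line 4 remove [fqcbq,inrq,bkh] add [adlz] -> 10 lines: sotyd qur godp kixft adlz kcxz lwed cxjdi xdfq fuw
Hunk 3: at line 7 remove [cxjdi,xdfq] add [mfbl,qyj,ffu] -> 11 lines: sotyd qur godp kixft adlz kcxz lwed mfbl qyj ffu fuw
Final line 4: kixft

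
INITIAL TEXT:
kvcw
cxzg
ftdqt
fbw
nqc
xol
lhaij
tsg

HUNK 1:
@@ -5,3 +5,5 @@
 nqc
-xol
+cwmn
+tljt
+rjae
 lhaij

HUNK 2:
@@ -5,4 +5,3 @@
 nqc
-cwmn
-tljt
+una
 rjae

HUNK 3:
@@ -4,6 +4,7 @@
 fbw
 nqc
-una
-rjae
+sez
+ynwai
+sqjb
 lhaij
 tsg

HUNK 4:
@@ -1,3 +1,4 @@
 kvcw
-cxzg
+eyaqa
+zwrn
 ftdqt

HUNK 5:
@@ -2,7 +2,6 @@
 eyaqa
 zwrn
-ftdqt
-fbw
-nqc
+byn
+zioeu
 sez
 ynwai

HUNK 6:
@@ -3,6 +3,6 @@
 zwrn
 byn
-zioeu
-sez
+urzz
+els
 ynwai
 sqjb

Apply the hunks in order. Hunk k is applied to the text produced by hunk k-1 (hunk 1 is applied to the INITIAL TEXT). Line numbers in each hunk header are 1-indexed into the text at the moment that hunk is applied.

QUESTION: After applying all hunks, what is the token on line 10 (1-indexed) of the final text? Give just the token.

Hunk 1: at line 5 remove [xol] add [cwmn,tljt,rjae] -> 10 lines: kvcw cxzg ftdqt fbw nqc cwmn tljt rjae lhaij tsg
Hunk 2: at line 5 remove [cwmn,tljt] add [una] -> 9 lines: kvcw cxzg ftdqt fbw nqc una rjae lhaij tsg
Hunk 3: at line 4 remove [una,rjae] add [sez,ynwai,sqjb] -> 10 lines: kvcw cxzg ftdqt fbw nqc sez ynwai sqjb lhaij tsg
Hunk 4: at line 1 remove [cxzg] add [eyaqa,zwrn] -> 11 lines: kvcw eyaqa zwrn ftdqt fbw nqc sez ynwai sqjb lhaij tsg
Hunk 5: at line 2 remove [ftdqt,fbw,nqc] add [byn,zioeu] -> 10 lines: kvcw eyaqa zwrn byn zioeu sez ynwai sqjb lhaij tsg
Hunk 6: at line 3 remove [zioeu,sez] add [urzz,els] -> 10 lines: kvcw eyaqa zwrn byn urzz els ynwai sqjb lhaij tsg
Final line 10: tsg

Answer: tsg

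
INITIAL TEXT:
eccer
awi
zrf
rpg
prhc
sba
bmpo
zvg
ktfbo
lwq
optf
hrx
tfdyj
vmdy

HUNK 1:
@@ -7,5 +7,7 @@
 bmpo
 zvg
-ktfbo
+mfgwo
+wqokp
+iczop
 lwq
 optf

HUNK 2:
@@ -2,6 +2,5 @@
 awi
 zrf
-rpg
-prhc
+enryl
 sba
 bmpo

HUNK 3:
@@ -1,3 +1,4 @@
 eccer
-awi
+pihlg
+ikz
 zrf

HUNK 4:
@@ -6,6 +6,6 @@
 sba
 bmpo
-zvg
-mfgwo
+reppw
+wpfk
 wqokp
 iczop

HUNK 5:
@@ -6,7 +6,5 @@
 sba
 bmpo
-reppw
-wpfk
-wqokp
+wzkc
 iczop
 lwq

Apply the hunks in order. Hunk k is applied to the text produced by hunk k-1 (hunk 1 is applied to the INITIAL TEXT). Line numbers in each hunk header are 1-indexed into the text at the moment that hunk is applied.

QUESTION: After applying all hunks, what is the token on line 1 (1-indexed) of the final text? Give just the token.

Answer: eccer

Derivation:
Hunk 1: at line 7 remove [ktfbo] add [mfgwo,wqokp,iczop] -> 16 lines: eccer awi zrf rpg prhc sba bmpo zvg mfgwo wqokp iczop lwq optf hrx tfdyj vmdy
Hunk 2: at line 2 remove [rpg,prhc] add [enryl] -> 15 lines: eccer awi zrf enryl sba bmpo zvg mfgwo wqokp iczop lwq optf hrx tfdyj vmdy
Hunk 3: at line 1 remove [awi] add [pihlg,ikz] -> 16 lines: eccer pihlg ikz zrf enryl sba bmpo zvg mfgwo wqokp iczop lwq optf hrx tfdyj vmdy
Hunk 4: at line 6 remove [zvg,mfgwo] add [reppw,wpfk] -> 16 lines: eccer pihlg ikz zrf enryl sba bmpo reppw wpfk wqokp iczop lwq optf hrx tfdyj vmdy
Hunk 5: at line 6 remove [reppw,wpfk,wqokp] add [wzkc] -> 14 lines: eccer pihlg ikz zrf enryl sba bmpo wzkc iczop lwq optf hrx tfdyj vmdy
Final line 1: eccer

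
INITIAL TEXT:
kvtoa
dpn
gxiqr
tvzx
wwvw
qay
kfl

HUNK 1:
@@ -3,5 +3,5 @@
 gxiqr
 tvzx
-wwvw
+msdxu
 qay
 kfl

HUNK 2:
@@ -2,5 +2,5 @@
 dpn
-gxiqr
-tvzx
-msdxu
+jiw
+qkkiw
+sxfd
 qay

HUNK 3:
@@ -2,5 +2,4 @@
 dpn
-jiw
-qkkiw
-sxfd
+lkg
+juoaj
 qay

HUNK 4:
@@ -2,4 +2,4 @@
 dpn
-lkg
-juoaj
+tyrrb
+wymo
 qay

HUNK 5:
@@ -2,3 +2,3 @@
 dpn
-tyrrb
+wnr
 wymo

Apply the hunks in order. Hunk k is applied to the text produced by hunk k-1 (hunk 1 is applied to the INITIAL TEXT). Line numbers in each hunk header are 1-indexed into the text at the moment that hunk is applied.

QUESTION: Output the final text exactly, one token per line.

Answer: kvtoa
dpn
wnr
wymo
qay
kfl

Derivation:
Hunk 1: at line 3 remove [wwvw] add [msdxu] -> 7 lines: kvtoa dpn gxiqr tvzx msdxu qay kfl
Hunk 2: at line 2 remove [gxiqr,tvzx,msdxu] add [jiw,qkkiw,sxfd] -> 7 lines: kvtoa dpn jiw qkkiw sxfd qay kfl
Hunk 3: at line 2 remove [jiw,qkkiw,sxfd] add [lkg,juoaj] -> 6 lines: kvtoa dpn lkg juoaj qay kfl
Hunk 4: at line 2 remove [lkg,juoaj] add [tyrrb,wymo] -> 6 lines: kvtoa dpn tyrrb wymo qay kfl
Hunk 5: at line 2 remove [tyrrb] add [wnr] -> 6 lines: kvtoa dpn wnr wymo qay kfl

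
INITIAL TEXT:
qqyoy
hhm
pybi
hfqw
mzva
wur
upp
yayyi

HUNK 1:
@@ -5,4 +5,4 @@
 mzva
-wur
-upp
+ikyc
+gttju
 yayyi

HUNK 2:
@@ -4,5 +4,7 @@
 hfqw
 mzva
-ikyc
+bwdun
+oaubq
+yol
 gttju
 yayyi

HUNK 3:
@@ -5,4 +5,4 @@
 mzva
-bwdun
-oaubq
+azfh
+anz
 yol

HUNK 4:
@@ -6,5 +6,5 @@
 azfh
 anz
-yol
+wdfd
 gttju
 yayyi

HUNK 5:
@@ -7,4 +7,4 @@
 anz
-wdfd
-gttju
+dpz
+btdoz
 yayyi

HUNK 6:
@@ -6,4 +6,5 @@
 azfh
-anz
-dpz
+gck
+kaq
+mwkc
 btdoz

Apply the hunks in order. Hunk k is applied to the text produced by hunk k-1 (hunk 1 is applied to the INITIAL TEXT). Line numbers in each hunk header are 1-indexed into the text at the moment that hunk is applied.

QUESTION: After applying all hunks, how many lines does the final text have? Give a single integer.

Hunk 1: at line 5 remove [wur,upp] add [ikyc,gttju] -> 8 lines: qqyoy hhm pybi hfqw mzva ikyc gttju yayyi
Hunk 2: at line 4 remove [ikyc] add [bwdun,oaubq,yol] -> 10 lines: qqyoy hhm pybi hfqw mzva bwdun oaubq yol gttju yayyi
Hunk 3: at line 5 remove [bwdun,oaubq] add [azfh,anz] -> 10 lines: qqyoy hhm pybi hfqw mzva azfh anz yol gttju yayyi
Hunk 4: at line 6 remove [yol] add [wdfd] -> 10 lines: qqyoy hhm pybi hfqw mzva azfh anz wdfd gttju yayyi
Hunk 5: at line 7 remove [wdfd,gttju] add [dpz,btdoz] -> 10 lines: qqyoy hhm pybi hfqw mzva azfh anz dpz btdoz yayyi
Hunk 6: at line 6 remove [anz,dpz] add [gck,kaq,mwkc] -> 11 lines: qqyoy hhm pybi hfqw mzva azfh gck kaq mwkc btdoz yayyi
Final line count: 11

Answer: 11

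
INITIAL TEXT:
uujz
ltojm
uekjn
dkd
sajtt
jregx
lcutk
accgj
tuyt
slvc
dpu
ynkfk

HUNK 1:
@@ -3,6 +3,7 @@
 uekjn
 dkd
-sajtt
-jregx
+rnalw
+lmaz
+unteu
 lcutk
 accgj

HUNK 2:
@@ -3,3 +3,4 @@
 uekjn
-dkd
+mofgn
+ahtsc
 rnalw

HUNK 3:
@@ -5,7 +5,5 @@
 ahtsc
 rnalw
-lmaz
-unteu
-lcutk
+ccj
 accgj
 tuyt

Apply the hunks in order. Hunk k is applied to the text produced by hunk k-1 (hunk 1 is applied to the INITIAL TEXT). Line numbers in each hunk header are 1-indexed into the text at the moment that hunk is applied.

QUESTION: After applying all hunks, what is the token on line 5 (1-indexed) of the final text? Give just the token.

Answer: ahtsc

Derivation:
Hunk 1: at line 3 remove [sajtt,jregx] add [rnalw,lmaz,unteu] -> 13 lines: uujz ltojm uekjn dkd rnalw lmaz unteu lcutk accgj tuyt slvc dpu ynkfk
Hunk 2: at line 3 remove [dkd] add [mofgn,ahtsc] -> 14 lines: uujz ltojm uekjn mofgn ahtsc rnalw lmaz unteu lcutk accgj tuyt slvc dpu ynkfk
Hunk 3: at line 5 remove [lmaz,unteu,lcutk] add [ccj] -> 12 lines: uujz ltojm uekjn mofgn ahtsc rnalw ccj accgj tuyt slvc dpu ynkfk
Final line 5: ahtsc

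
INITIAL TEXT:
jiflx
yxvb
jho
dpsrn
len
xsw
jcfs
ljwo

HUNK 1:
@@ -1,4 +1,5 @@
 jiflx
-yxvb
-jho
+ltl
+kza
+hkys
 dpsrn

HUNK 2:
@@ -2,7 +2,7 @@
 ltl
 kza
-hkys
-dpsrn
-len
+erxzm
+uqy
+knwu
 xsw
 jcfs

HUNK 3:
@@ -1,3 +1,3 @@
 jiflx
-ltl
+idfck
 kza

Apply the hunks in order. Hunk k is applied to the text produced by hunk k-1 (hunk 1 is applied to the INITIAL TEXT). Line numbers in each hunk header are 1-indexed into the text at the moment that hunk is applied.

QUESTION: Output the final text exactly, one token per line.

Hunk 1: at line 1 remove [yxvb,jho] add [ltl,kza,hkys] -> 9 lines: jiflx ltl kza hkys dpsrn len xsw jcfs ljwo
Hunk 2: at line 2 remove [hkys,dpsrn,len] add [erxzm,uqy,knwu] -> 9 lines: jiflx ltl kza erxzm uqy knwu xsw jcfs ljwo
Hunk 3: at line 1 remove [ltl] add [idfck] -> 9 lines: jiflx idfck kza erxzm uqy knwu xsw jcfs ljwo

Answer: jiflx
idfck
kza
erxzm
uqy
knwu
xsw
jcfs
ljwo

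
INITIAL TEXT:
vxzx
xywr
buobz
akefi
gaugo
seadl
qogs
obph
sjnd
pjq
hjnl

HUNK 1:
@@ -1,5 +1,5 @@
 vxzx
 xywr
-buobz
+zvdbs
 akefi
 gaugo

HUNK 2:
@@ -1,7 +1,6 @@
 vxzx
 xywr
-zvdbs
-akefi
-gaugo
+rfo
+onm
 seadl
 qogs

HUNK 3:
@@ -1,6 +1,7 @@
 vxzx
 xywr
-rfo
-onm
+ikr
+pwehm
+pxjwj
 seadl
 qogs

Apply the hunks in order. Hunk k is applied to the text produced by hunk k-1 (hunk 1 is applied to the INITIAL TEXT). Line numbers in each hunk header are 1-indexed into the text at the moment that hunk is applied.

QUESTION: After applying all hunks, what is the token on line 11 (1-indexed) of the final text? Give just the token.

Answer: hjnl

Derivation:
Hunk 1: at line 1 remove [buobz] add [zvdbs] -> 11 lines: vxzx xywr zvdbs akefi gaugo seadl qogs obph sjnd pjq hjnl
Hunk 2: at line 1 remove [zvdbs,akefi,gaugo] add [rfo,onm] -> 10 lines: vxzx xywr rfo onm seadl qogs obph sjnd pjq hjnl
Hunk 3: at line 1 remove [rfo,onm] add [ikr,pwehm,pxjwj] -> 11 lines: vxzx xywr ikr pwehm pxjwj seadl qogs obph sjnd pjq hjnl
Final line 11: hjnl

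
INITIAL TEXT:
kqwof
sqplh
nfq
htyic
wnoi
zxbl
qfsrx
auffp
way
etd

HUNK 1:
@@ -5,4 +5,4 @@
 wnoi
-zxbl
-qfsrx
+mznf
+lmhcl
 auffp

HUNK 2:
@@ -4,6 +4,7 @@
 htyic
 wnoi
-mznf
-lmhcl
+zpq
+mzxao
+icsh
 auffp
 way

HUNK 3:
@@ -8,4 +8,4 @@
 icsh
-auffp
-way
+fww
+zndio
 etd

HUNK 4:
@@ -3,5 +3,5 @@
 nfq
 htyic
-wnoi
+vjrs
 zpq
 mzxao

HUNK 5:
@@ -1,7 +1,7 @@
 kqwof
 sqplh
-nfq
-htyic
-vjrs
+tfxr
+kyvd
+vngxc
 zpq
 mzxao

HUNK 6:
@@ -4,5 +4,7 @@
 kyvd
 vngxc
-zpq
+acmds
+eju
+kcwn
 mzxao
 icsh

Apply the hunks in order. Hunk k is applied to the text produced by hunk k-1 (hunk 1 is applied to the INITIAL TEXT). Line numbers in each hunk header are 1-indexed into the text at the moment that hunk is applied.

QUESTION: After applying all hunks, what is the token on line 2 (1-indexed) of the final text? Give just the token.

Hunk 1: at line 5 remove [zxbl,qfsrx] add [mznf,lmhcl] -> 10 lines: kqwof sqplh nfq htyic wnoi mznf lmhcl auffp way etd
Hunk 2: at line 4 remove [mznf,lmhcl] add [zpq,mzxao,icsh] -> 11 lines: kqwof sqplh nfq htyic wnoi zpq mzxao icsh auffp way etd
Hunk 3: at line 8 remove [auffp,way] add [fww,zndio] -> 11 lines: kqwof sqplh nfq htyic wnoi zpq mzxao icsh fww zndio etd
Hunk 4: at line 3 remove [wnoi] add [vjrs] -> 11 lines: kqwof sqplh nfq htyic vjrs zpq mzxao icsh fww zndio etd
Hunk 5: at line 1 remove [nfq,htyic,vjrs] add [tfxr,kyvd,vngxc] -> 11 lines: kqwof sqplh tfxr kyvd vngxc zpq mzxao icsh fww zndio etd
Hunk 6: at line 4 remove [zpq] add [acmds,eju,kcwn] -> 13 lines: kqwof sqplh tfxr kyvd vngxc acmds eju kcwn mzxao icsh fww zndio etd
Final line 2: sqplh

Answer: sqplh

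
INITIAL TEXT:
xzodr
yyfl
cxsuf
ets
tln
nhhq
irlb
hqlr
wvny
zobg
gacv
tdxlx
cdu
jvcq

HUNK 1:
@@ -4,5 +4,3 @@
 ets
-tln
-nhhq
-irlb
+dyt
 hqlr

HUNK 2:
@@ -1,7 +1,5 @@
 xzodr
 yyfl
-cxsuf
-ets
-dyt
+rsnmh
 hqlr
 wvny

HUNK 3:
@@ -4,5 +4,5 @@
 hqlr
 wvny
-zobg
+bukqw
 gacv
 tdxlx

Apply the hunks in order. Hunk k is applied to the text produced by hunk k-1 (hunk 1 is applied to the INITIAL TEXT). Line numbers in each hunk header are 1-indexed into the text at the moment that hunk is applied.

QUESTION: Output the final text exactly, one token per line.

Answer: xzodr
yyfl
rsnmh
hqlr
wvny
bukqw
gacv
tdxlx
cdu
jvcq

Derivation:
Hunk 1: at line 4 remove [tln,nhhq,irlb] add [dyt] -> 12 lines: xzodr yyfl cxsuf ets dyt hqlr wvny zobg gacv tdxlx cdu jvcq
Hunk 2: at line 1 remove [cxsuf,ets,dyt] add [rsnmh] -> 10 lines: xzodr yyfl rsnmh hqlr wvny zobg gacv tdxlx cdu jvcq
Hunk 3: at line 4 remove [zobg] add [bukqw] -> 10 lines: xzodr yyfl rsnmh hqlr wvny bukqw gacv tdxlx cdu jvcq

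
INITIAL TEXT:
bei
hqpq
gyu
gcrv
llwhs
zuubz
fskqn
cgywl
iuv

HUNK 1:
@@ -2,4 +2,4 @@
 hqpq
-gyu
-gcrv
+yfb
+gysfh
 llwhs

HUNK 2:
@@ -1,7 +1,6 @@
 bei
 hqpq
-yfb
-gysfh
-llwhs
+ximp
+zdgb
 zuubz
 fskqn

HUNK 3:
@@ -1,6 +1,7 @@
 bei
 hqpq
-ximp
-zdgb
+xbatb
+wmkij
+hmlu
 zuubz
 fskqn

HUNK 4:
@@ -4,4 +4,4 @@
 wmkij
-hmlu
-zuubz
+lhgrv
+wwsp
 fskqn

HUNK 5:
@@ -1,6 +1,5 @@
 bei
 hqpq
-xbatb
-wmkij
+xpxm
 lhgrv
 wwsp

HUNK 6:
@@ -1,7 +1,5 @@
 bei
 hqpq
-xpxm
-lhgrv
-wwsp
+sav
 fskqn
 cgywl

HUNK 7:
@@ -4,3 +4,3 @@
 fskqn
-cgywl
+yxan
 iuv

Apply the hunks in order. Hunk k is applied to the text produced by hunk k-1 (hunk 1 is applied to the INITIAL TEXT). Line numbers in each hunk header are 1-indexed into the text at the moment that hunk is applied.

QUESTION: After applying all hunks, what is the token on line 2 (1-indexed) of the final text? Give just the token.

Hunk 1: at line 2 remove [gyu,gcrv] add [yfb,gysfh] -> 9 lines: bei hqpq yfb gysfh llwhs zuubz fskqn cgywl iuv
Hunk 2: at line 1 remove [yfb,gysfh,llwhs] add [ximp,zdgb] -> 8 lines: bei hqpq ximp zdgb zuubz fskqn cgywl iuv
Hunk 3: at line 1 remove [ximp,zdgb] add [xbatb,wmkij,hmlu] -> 9 lines: bei hqpq xbatb wmkij hmlu zuubz fskqn cgywl iuv
Hunk 4: at line 4 remove [hmlu,zuubz] add [lhgrv,wwsp] -> 9 lines: bei hqpq xbatb wmkij lhgrv wwsp fskqn cgywl iuv
Hunk 5: at line 1 remove [xbatb,wmkij] add [xpxm] -> 8 lines: bei hqpq xpxm lhgrv wwsp fskqn cgywl iuv
Hunk 6: at line 1 remove [xpxm,lhgrv,wwsp] add [sav] -> 6 lines: bei hqpq sav fskqn cgywl iuv
Hunk 7: at line 4 remove [cgywl] add [yxan] -> 6 lines: bei hqpq sav fskqn yxan iuv
Final line 2: hqpq

Answer: hqpq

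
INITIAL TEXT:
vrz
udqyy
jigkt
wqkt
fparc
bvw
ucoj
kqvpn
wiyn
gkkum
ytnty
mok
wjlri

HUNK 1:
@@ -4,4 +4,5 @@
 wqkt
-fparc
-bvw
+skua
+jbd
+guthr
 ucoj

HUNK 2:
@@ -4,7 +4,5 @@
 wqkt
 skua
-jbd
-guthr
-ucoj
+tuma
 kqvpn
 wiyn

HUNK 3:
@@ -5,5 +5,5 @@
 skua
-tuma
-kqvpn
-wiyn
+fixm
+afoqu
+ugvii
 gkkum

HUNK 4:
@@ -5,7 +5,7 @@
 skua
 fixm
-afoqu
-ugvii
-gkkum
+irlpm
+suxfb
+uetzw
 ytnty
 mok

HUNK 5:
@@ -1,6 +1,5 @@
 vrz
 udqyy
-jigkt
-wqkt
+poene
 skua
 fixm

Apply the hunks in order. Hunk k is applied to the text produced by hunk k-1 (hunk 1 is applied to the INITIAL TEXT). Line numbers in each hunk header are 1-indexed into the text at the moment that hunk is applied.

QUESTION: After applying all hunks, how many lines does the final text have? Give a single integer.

Hunk 1: at line 4 remove [fparc,bvw] add [skua,jbd,guthr] -> 14 lines: vrz udqyy jigkt wqkt skua jbd guthr ucoj kqvpn wiyn gkkum ytnty mok wjlri
Hunk 2: at line 4 remove [jbd,guthr,ucoj] add [tuma] -> 12 lines: vrz udqyy jigkt wqkt skua tuma kqvpn wiyn gkkum ytnty mok wjlri
Hunk 3: at line 5 remove [tuma,kqvpn,wiyn] add [fixm,afoqu,ugvii] -> 12 lines: vrz udqyy jigkt wqkt skua fixm afoqu ugvii gkkum ytnty mok wjlri
Hunk 4: at line 5 remove [afoqu,ugvii,gkkum] add [irlpm,suxfb,uetzw] -> 12 lines: vrz udqyy jigkt wqkt skua fixm irlpm suxfb uetzw ytnty mok wjlri
Hunk 5: at line 1 remove [jigkt,wqkt] add [poene] -> 11 lines: vrz udqyy poene skua fixm irlpm suxfb uetzw ytnty mok wjlri
Final line count: 11

Answer: 11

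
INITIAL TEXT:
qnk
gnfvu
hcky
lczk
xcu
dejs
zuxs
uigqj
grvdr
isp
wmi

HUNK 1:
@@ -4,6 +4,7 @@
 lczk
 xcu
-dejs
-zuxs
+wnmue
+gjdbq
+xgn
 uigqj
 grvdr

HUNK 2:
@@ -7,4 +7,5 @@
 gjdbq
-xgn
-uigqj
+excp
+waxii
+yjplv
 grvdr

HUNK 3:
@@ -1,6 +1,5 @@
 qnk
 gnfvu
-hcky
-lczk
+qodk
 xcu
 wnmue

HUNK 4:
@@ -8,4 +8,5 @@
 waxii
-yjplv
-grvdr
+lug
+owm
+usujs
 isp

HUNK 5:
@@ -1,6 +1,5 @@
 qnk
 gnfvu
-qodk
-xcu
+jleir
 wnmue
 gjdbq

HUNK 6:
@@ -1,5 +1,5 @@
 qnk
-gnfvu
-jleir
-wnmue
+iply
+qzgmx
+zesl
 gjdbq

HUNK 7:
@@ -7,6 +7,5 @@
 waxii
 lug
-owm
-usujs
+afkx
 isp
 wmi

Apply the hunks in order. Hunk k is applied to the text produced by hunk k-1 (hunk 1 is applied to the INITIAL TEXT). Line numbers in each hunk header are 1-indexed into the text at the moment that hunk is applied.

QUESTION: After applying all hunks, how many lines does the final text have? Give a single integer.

Answer: 11

Derivation:
Hunk 1: at line 4 remove [dejs,zuxs] add [wnmue,gjdbq,xgn] -> 12 lines: qnk gnfvu hcky lczk xcu wnmue gjdbq xgn uigqj grvdr isp wmi
Hunk 2: at line 7 remove [xgn,uigqj] add [excp,waxii,yjplv] -> 13 lines: qnk gnfvu hcky lczk xcu wnmue gjdbq excp waxii yjplv grvdr isp wmi
Hunk 3: at line 1 remove [hcky,lczk] add [qodk] -> 12 lines: qnk gnfvu qodk xcu wnmue gjdbq excp waxii yjplv grvdr isp wmi
Hunk 4: at line 8 remove [yjplv,grvdr] add [lug,owm,usujs] -> 13 lines: qnk gnfvu qodk xcu wnmue gjdbq excp waxii lug owm usujs isp wmi
Hunk 5: at line 1 remove [qodk,xcu] add [jleir] -> 12 lines: qnk gnfvu jleir wnmue gjdbq excp waxii lug owm usujs isp wmi
Hunk 6: at line 1 remove [gnfvu,jleir,wnmue] add [iply,qzgmx,zesl] -> 12 lines: qnk iply qzgmx zesl gjdbq excp waxii lug owm usujs isp wmi
Hunk 7: at line 7 remove [owm,usujs] add [afkx] -> 11 lines: qnk iply qzgmx zesl gjdbq excp waxii lug afkx isp wmi
Final line count: 11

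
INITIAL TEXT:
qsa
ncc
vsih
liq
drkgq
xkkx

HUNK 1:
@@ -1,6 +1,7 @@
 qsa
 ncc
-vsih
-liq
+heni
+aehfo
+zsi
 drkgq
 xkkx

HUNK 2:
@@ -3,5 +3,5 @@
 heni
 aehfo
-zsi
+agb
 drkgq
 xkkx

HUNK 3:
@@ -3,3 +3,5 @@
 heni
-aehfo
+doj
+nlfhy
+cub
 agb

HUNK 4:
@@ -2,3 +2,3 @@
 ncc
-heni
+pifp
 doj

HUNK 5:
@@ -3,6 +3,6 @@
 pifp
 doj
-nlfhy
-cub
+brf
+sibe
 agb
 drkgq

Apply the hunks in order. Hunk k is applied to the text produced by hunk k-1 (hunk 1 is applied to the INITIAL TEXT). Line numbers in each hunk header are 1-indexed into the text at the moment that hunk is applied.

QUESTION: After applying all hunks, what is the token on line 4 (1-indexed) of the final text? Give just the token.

Hunk 1: at line 1 remove [vsih,liq] add [heni,aehfo,zsi] -> 7 lines: qsa ncc heni aehfo zsi drkgq xkkx
Hunk 2: at line 3 remove [zsi] add [agb] -> 7 lines: qsa ncc heni aehfo agb drkgq xkkx
Hunk 3: at line 3 remove [aehfo] add [doj,nlfhy,cub] -> 9 lines: qsa ncc heni doj nlfhy cub agb drkgq xkkx
Hunk 4: at line 2 remove [heni] add [pifp] -> 9 lines: qsa ncc pifp doj nlfhy cub agb drkgq xkkx
Hunk 5: at line 3 remove [nlfhy,cub] add [brf,sibe] -> 9 lines: qsa ncc pifp doj brf sibe agb drkgq xkkx
Final line 4: doj

Answer: doj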